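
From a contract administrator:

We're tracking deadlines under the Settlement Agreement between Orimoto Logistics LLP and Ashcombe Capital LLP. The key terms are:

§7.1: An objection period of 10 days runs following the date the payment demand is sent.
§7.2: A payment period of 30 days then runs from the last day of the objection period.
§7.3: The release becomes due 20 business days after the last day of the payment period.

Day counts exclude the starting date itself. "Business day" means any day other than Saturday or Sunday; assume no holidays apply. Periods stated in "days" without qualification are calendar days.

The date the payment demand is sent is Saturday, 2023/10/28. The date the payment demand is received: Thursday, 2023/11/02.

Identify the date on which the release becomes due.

2024/01/04

The last day of the objection period: 2023/10/28 + 10 days = 2023/11/07.
Adding 30 calendar days to 2023/11/07 gives 2023/12/07, which is the last day of the payment period.
The date on which the release becomes due: 20 business days after Thursday, 2023/12/07, skipping weekends — Dec 8, Dec 11, Dec 12, Dec 13, …, Jan 2, Jan 3, Jan 4 — lands on Thursday, 2024/01/04.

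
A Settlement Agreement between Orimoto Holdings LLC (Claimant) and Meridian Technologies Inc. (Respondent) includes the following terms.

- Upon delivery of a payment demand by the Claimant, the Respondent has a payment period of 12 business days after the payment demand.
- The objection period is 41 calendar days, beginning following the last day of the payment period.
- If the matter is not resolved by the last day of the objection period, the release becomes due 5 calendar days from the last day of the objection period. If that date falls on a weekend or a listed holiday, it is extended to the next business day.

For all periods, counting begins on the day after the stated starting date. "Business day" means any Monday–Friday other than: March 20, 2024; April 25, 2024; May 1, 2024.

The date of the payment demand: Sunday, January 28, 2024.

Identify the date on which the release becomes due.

From Sunday, January 28, 2024, 12 business days (Jan 29, Jan 30, Jan 31, Feb 1, …, Feb 9, Feb 12, Feb 13, skipping weekends) brings us to Tuesday, February 13, 2024, which is the last day of the payment period.
The last day of the objection period: 41 calendar days after February 13, 2024 is March 25, 2024.
The date on which the release becomes due: 5 calendar days after March 25, 2024 is March 30, 2024. That falls on a Saturday, so it rolls to the next business day, Monday, April 1, 2024.

April 1, 2024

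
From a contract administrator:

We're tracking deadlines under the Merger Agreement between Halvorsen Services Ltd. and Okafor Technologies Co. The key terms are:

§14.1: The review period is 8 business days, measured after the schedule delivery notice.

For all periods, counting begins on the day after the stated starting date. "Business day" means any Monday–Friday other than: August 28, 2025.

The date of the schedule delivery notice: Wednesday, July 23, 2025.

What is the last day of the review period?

The last day of the review period: counting 8 business days from Wednesday, July 23, 2025 (Jul 24, Jul 25, Jul 28, Jul 29, Jul 30, Jul 31, Aug 1, Aug 4, skipping weekends) reaches Monday, August 4, 2025.

August 4, 2025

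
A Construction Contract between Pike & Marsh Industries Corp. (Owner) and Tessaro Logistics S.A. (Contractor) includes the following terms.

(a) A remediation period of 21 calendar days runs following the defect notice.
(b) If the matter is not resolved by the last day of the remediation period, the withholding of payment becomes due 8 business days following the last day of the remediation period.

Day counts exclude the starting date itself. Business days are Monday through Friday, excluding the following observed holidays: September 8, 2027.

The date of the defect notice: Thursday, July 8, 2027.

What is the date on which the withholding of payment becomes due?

Adding 21 calendar days to July 8, 2027 gives July 29, 2027, which is the last day of the remediation period.
From Thursday, July 29, 2027, 8 business days (Jul 30, Aug 2, Aug 3, Aug 4, Aug 5, Aug 6, Aug 9, Aug 10, skipping weekends) brings us to Tuesday, August 10, 2027, which is the date on which the withholding of payment becomes due.

August 10, 2027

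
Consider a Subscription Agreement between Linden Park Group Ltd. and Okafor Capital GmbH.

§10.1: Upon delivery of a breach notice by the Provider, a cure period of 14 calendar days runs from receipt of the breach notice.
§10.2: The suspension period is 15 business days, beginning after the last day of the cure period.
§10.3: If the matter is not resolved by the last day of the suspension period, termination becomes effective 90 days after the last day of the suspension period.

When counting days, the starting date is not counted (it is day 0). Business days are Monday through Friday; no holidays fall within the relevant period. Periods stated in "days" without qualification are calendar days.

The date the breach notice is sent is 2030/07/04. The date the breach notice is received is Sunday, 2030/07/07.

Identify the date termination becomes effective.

Adding 14 calendar days to 2030/07/07 gives 2030/07/21, which is the last day of the cure period.
The last day of the suspension period: counting 15 business days from Sunday, 2030/07/21 (Jul 22, Jul 23, Jul 24, Jul 25, …, Aug 7, Aug 8, Aug 9, skipping weekends) reaches Friday, 2030/08/09.
The date termination becomes effective: 2030/08/09 + 90 days = 2030/11/07.

2030/11/07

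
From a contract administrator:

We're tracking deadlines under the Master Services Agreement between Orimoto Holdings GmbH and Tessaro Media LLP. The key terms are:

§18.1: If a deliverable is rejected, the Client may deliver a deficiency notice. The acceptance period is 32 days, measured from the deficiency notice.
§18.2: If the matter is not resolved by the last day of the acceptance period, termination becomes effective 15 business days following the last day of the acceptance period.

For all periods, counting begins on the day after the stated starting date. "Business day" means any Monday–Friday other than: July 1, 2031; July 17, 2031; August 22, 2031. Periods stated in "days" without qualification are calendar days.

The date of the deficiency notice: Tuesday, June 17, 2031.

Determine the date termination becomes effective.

The last day of the acceptance period: 32 calendar days after June 17, 2031 is July 19, 2031.
The date termination becomes effective: counting 15 business days from Saturday, July 19, 2031 (Jul 21, Jul 22, Jul 23, Jul 24, …, Aug 6, Aug 7, Aug 8, skipping weekends) reaches Friday, August 8, 2031.

August 8, 2031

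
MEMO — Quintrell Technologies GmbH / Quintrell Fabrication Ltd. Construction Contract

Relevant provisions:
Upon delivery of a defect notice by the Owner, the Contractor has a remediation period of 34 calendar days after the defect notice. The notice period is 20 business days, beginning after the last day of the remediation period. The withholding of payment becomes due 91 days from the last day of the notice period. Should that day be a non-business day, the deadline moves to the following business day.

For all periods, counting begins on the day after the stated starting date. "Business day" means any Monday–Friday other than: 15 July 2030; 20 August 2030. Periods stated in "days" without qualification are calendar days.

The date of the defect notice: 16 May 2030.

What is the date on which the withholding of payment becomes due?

17 October 2030

The last day of the remediation period: 16 May 2030 + 34 days = 19 June 2030.
The last day of the notice period: counting 20 business days from Wednesday, 19 June 2030 (Jun 20, Jun 21, Jun 24, Jun 25, …, Jul 16, Jul 17, Jul 18, skipping weekends and the listed holiday on Jul 15) reaches Thursday, 18 July 2030.
Adding 91 calendar days to 18 July 2030 gives 17 October 2030, which is the date on which the withholding of payment becomes due. 17 October 2030 is a Thursday and is not a listed holiday, so no roll-forward applies.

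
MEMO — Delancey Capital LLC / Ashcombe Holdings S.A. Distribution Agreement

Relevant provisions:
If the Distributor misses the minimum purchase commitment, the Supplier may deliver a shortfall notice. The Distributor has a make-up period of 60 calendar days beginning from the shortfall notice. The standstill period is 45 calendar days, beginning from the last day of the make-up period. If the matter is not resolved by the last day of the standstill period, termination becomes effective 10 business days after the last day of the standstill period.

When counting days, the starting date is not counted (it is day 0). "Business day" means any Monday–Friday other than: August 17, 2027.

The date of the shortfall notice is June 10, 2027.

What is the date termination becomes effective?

The last day of the make-up period: 60 calendar days after June 10, 2027 is August 9, 2027.
Adding 45 calendar days to August 9, 2027 gives September 23, 2027, which is the last day of the standstill period.
The date termination becomes effective: counting 10 business days from Thursday, September 23, 2027 (Sep 24, Sep 27, Sep 28, Sep 29, Sep 30, Oct 1, Oct 4, Oct 5, Oct 6, Oct 7, skipping weekends) reaches Thursday, October 7, 2027.

October 7, 2027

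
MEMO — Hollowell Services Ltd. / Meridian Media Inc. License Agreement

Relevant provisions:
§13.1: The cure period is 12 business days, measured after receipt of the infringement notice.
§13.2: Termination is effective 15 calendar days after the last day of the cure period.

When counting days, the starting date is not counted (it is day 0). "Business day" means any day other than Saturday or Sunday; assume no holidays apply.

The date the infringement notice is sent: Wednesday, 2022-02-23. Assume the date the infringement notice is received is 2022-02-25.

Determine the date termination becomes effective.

The last day of the cure period: 12 business days after Friday, 2022-02-25, skipping weekends — Feb 28, Mar 1, Mar 2, Mar 3, …, Mar 11, Mar 14, Mar 15 — lands on Tuesday, 2022-03-15.
Adding 15 calendar days to 2022-03-15 gives 2022-03-30, which is the date termination becomes effective.

2022-03-30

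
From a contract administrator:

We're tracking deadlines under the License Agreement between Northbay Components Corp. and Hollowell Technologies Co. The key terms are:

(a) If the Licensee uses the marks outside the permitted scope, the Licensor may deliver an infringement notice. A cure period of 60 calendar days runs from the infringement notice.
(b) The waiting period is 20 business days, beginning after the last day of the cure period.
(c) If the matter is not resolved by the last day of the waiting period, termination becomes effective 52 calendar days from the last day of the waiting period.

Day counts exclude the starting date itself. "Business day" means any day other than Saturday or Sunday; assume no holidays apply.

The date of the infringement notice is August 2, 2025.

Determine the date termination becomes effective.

December 20, 2025

The last day of the cure period: 60 calendar days after August 2, 2025 is October 1, 2025.
The last day of the waiting period: counting 20 business days from Wednesday, October 1, 2025 (Oct 2, Oct 3, Oct 6, Oct 7, …, Oct 27, Oct 28, Oct 29, skipping weekends) reaches Wednesday, October 29, 2025.
The date termination becomes effective: October 29, 2025 + 52 days = December 20, 2025.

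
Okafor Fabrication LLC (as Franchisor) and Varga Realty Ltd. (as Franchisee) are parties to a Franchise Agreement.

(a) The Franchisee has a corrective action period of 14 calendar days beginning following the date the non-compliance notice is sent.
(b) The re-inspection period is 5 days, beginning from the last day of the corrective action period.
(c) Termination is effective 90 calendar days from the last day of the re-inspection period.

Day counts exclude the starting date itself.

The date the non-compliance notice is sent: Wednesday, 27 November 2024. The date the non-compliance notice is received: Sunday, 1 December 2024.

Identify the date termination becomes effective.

Adding 14 calendar days to 27 November 2024 gives 11 December 2024, which is the last day of the corrective action period.
The last day of the re-inspection period: 11 December 2024 + 5 days = 16 December 2024.
The date termination becomes effective: 90 calendar days after 16 December 2024 is 16 March 2025.

16 March 2025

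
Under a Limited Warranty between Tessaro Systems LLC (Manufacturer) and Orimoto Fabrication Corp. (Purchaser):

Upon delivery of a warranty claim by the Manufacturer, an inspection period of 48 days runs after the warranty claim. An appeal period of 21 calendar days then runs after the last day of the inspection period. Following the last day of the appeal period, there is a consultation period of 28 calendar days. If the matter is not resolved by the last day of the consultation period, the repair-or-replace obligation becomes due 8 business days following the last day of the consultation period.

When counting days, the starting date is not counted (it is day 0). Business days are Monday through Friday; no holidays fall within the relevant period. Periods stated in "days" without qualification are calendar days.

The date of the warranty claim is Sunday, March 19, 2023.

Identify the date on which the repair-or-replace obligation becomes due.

July 5, 2023

The last day of the inspection period: March 19, 2023 + 48 days = May 6, 2023.
Adding 21 calendar days to May 6, 2023 gives May 27, 2023, which is the last day of the appeal period.
The last day of the consultation period: 28 calendar days after May 27, 2023 is June 24, 2023.
From Saturday, June 24, 2023, 8 business days (Jun 26, Jun 27, Jun 28, Jun 29, Jun 30, Jul 3, Jul 4, Jul 5, skipping weekends) brings us to Wednesday, July 5, 2023, which is the date on which the repair-or-replace obligation becomes due.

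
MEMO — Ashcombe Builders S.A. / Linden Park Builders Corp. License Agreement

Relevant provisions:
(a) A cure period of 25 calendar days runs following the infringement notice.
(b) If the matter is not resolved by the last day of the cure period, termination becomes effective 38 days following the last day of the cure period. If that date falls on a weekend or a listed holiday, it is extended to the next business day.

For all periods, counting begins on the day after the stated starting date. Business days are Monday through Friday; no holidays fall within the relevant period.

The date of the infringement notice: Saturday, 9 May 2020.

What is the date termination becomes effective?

13 July 2020

The last day of the cure period: 25 calendar days after 9 May 2020 is 3 June 2020.
Adding 38 calendar days to 3 June 2020 gives 11 July 2020, which is the date termination becomes effective. That falls on a Saturday, so it rolls to the next business day, Monday, 13 July 2020.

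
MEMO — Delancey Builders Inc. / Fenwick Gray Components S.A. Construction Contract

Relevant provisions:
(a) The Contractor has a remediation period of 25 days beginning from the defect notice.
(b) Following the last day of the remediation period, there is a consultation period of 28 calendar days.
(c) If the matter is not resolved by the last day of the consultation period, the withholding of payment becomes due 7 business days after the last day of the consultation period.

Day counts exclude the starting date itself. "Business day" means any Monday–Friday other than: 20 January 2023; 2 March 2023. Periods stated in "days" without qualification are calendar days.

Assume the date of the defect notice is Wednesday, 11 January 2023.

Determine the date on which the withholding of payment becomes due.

The last day of the remediation period: 25 calendar days after 11 January 2023 is 5 February 2023.
The last day of the consultation period: 5 February 2023 + 28 days = 5 March 2023.
The date on which the withholding of payment becomes due: 7 business days after Sunday, 5 March 2023, skipping weekends — Mar 6, Mar 7, Mar 8, Mar 9, Mar 10, Mar 13, Mar 14 — lands on Tuesday, 14 March 2023.

14 March 2023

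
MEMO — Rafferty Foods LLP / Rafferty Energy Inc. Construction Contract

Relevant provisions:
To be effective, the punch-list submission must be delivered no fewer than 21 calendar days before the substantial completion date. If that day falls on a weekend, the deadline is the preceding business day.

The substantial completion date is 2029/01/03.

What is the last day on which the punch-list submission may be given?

Counting back 21 calendar days from 2029/01/03 gives 2028/12/13. That is a Wednesday, so no adjustment is needed.

2028/12/13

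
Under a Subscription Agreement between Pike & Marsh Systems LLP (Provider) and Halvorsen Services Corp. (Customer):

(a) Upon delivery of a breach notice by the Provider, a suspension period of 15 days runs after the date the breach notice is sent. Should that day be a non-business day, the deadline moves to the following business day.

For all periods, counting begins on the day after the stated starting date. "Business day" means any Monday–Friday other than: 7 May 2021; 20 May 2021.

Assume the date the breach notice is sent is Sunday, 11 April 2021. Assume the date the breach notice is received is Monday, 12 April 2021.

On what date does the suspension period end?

26 April 2021

Adding 15 calendar days to 11 April 2021 gives 26 April 2021, which is the last day of the suspension period. 26 April 2021 is a Monday and is not a listed holiday, so no roll-forward applies.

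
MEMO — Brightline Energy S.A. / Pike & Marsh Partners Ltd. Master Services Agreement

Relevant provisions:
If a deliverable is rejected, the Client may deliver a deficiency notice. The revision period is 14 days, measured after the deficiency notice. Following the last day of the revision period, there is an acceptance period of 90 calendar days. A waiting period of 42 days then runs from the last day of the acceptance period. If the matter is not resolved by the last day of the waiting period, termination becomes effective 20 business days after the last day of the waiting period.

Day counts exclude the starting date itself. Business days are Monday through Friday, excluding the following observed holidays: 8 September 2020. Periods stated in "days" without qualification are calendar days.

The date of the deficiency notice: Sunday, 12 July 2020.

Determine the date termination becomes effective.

1 January 2021

The last day of the revision period: 12 July 2020 + 14 days = 26 July 2020.
Adding 90 calendar days to 26 July 2020 gives 24 October 2020, which is the last day of the acceptance period.
The last day of the waiting period: 42 calendar days after 24 October 2020 is 5 December 2020.
The date termination becomes effective: counting 20 business days from Saturday, 5 December 2020 (Dec 7, Dec 8, Dec 9, Dec 10, …, Dec 30, Dec 31, Jan 1, skipping weekends) reaches Friday, 1 January 2021.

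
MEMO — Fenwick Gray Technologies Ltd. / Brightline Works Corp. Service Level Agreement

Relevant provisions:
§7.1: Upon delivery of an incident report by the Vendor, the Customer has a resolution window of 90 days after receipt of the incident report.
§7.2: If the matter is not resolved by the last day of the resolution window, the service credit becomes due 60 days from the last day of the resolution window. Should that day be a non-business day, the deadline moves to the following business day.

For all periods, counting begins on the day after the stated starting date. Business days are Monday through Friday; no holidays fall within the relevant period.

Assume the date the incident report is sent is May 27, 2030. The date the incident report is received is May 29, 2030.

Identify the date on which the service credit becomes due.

Adding 90 calendar days to May 29, 2030 gives August 27, 2030, which is the last day of the resolution window.
The date on which the service credit becomes due: August 27, 2030 + 60 days = October 26, 2030. That falls on a Saturday, so it rolls to the next business day, Monday, October 28, 2030.

October 28, 2030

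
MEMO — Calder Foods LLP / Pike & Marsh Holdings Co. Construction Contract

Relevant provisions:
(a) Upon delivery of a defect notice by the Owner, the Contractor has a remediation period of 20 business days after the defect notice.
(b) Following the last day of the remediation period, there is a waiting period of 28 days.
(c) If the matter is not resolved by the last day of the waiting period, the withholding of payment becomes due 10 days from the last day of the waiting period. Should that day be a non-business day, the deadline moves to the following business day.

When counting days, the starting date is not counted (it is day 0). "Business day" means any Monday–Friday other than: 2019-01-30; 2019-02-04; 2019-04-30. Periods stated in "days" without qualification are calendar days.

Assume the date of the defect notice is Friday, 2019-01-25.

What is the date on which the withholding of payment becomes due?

2019-04-05

The last day of the remediation period: 20 business days after Friday, 2019-01-25, skipping weekends and the listed holidays on Jan 30, Feb 4 — Jan 28, Jan 29, Jan 31, Feb 1, …, Feb 22, Feb 25, Feb 26 — lands on Tuesday, 2019-02-26.
The last day of the waiting period: 28 calendar days after 2019-02-26 is 2019-03-26.
The date on which the withholding of payment becomes due: 2019-03-26 + 10 days = 2019-04-05. 2019-04-05 is a Friday and is not a listed holiday, so no roll-forward applies.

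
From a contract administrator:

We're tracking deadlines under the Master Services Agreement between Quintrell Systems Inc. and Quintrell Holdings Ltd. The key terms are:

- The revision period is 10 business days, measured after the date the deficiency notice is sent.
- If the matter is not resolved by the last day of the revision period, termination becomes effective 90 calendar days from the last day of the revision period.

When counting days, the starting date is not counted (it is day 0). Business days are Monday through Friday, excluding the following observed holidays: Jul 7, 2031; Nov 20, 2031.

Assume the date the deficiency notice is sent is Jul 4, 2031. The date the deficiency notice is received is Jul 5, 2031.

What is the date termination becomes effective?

The last day of the revision period: counting 10 business days from Friday, Jul 4, 2031 (Jul 8, Jul 9, Jul 10, Jul 11, Jul 14, Jul 15, Jul 16, Jul 17, Jul 18, Jul 21, skipping weekends and the listed holiday on Jul 7) reaches Monday, Jul 21, 2031.
The date termination becomes effective: Jul 21, 2031 + 90 days = Oct 19, 2031.

Oct 19, 2031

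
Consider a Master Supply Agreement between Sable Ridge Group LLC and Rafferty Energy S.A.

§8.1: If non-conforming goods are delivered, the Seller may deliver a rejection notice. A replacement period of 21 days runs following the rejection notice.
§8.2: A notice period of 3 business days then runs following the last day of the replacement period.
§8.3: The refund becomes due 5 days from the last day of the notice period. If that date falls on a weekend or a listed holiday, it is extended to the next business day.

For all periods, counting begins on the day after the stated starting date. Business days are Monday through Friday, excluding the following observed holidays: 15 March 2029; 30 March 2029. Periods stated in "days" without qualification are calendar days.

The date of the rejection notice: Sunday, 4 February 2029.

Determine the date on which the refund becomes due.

Adding 21 calendar days to 4 February 2029 gives 25 February 2029, which is the last day of the replacement period.
The last day of the notice period: counting 3 business days from Sunday, 25 February 2029 (Feb 26, Feb 27, Feb 28, skipping weekends) reaches Wednesday, 28 February 2029.
The date on which the refund becomes due: 5 calendar days after 28 February 2029 is 5 March 2029. 5 March 2029 is a Monday and is not a listed holiday, so no roll-forward applies.

5 March 2029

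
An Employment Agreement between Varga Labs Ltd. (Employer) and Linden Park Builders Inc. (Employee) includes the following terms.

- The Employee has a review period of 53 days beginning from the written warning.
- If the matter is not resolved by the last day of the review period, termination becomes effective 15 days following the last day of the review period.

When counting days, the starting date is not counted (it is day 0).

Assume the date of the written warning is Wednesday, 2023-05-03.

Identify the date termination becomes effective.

2023-07-10

Adding 53 calendar days to 2023-05-03 gives 2023-06-25, which is the last day of the review period.
Adding 15 calendar days to 2023-06-25 gives 2023-07-10, which is the date termination becomes effective.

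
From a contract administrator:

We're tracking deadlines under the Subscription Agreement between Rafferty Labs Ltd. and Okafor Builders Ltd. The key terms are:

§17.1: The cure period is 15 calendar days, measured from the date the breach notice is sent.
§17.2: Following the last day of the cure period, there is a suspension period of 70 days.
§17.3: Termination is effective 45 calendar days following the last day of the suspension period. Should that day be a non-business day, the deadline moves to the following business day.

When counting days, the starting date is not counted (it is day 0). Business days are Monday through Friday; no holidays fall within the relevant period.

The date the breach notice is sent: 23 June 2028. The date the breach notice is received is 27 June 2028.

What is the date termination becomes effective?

The last day of the cure period: 15 calendar days after 23 June 2028 is 8 July 2028.
The last day of the suspension period: 70 calendar days after 8 July 2028 is 16 September 2028.
The date termination becomes effective: 45 calendar days after 16 September 2028 is 31 October 2028. 31 October 2028 is a Tuesday, so no roll-forward applies.

31 October 2028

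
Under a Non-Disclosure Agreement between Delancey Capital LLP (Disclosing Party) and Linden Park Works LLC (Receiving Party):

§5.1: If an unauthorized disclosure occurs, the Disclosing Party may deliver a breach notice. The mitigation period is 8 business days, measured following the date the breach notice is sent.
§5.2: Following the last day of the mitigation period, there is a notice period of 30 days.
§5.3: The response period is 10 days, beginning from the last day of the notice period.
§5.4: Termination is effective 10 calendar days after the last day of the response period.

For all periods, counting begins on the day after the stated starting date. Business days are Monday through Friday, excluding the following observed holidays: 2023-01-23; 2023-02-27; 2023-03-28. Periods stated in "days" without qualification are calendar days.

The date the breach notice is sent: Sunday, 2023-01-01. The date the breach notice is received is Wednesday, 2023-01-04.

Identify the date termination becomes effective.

2023-03-02

From Sunday, 2023-01-01, 8 business days (Jan 2, Jan 3, Jan 4, Jan 5, Jan 6, Jan 9, Jan 10, Jan 11, skipping weekends) brings us to Wednesday, 2023-01-11, which is the last day of the mitigation period.
Adding 30 calendar days to 2023-01-11 gives 2023-02-10, which is the last day of the notice period.
Adding 10 calendar days to 2023-02-10 gives 2023-02-20, which is the last day of the response period.
The date termination becomes effective: 10 calendar days after 2023-02-20 is 2023-03-02.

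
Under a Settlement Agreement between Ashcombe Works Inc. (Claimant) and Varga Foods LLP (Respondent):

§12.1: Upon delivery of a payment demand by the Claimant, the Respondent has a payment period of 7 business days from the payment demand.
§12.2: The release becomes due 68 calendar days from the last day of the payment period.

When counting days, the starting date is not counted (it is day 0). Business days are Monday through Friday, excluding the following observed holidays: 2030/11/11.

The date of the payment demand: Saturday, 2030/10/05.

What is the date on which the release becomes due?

From Saturday, 2030/10/05, 7 business days (Oct 7, Oct 8, Oct 9, Oct 10, Oct 11, Oct 14, Oct 15, skipping weekends) brings us to Tuesday, 2030/10/15, which is the last day of the payment period.
Adding 68 calendar days to 2030/10/15 gives 2030/12/22, which is the date on which the release becomes due.

2030/12/22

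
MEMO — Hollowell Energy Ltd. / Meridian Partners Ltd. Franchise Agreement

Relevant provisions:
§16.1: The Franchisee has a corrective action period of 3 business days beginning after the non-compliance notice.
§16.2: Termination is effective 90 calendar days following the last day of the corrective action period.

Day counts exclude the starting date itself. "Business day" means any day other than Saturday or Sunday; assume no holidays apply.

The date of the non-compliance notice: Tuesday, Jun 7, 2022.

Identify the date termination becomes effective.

The last day of the corrective action period: counting 3 business days from Tuesday, Jun 7, 2022 (Jun 8, Jun 9, Jun 10, skipping weekends) reaches Friday, Jun 10, 2022.
The date termination becomes effective: 90 calendar days after Jun 10, 2022 is Sep 8, 2022.

Sep 8, 2022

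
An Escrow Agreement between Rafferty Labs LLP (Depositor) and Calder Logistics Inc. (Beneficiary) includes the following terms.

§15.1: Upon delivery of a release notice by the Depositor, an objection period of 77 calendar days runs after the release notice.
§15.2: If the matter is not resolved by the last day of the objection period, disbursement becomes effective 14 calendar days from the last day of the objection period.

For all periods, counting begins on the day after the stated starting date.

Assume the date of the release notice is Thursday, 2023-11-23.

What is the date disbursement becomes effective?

Adding 77 calendar days to 2023-11-23 gives 2024-02-08, which is the last day of the objection period.
The date disbursement becomes effective: 2024-02-08 + 14 days = 2024-02-22.

2024-02-22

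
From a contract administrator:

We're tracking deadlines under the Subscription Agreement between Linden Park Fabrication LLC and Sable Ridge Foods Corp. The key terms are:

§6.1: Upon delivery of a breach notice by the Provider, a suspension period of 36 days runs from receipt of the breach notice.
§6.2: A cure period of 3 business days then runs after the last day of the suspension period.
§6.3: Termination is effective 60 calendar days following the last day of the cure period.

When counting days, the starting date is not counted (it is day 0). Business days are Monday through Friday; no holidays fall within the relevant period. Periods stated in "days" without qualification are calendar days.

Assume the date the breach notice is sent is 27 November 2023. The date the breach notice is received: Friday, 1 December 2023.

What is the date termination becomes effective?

Adding 36 calendar days to 1 December 2023 gives 6 January 2024, which is the last day of the suspension period.
From Saturday, 6 January 2024, 3 business days (Jan 8, Jan 9, Jan 10, skipping weekends) brings us to Wednesday, 10 January 2024, which is the last day of the cure period.
Adding 60 calendar days to 10 January 2024 gives 10 March 2024, which is the date termination becomes effective.

10 March 2024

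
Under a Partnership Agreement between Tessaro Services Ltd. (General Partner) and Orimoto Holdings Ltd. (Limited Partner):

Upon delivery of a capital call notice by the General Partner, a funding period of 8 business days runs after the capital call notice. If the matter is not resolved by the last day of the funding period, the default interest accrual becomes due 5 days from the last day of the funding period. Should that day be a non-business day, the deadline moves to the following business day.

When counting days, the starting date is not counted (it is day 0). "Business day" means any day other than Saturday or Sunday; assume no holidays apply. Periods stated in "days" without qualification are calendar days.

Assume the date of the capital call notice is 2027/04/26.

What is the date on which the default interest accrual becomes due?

2027/05/11

The last day of the funding period: counting 8 business days from Monday, 2027/04/26 (Apr 27, Apr 28, Apr 29, Apr 30, May 3, May 4, May 5, May 6, skipping weekends) reaches Thursday, 2027/05/06.
Adding 5 calendar days to 2027/05/06 gives 2027/05/11, which is the date on which the default interest accrual becomes due. 2027/05/11 is a Tuesday, so no roll-forward applies.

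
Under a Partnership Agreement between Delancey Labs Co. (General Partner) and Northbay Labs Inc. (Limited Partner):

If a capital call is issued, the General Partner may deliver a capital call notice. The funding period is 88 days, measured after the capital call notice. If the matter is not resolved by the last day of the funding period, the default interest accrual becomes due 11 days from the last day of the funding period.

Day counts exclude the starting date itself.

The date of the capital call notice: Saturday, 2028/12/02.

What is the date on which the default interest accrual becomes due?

2029/03/11

The last day of the funding period: 88 calendar days after 2028/12/02 is 2029/02/28.
The date on which the default interest accrual becomes due: 11 calendar days after 2029/02/28 is 2029/03/11.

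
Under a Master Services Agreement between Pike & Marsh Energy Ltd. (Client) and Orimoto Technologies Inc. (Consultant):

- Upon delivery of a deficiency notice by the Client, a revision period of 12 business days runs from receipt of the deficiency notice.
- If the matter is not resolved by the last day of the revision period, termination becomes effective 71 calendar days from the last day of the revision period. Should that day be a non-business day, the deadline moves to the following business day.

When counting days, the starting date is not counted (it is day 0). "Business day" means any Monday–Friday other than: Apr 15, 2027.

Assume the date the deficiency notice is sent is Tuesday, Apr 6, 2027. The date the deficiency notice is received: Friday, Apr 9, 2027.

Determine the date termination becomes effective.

From Friday, Apr 9, 2027, 12 business days (Apr 12, Apr 13, Apr 14, Apr 16, …, Apr 26, Apr 27, Apr 28, skipping weekends and the listed holiday on Apr 15) brings us to Wednesday, Apr 28, 2027, which is the last day of the revision period.
Adding 71 calendar days to Apr 28, 2027 gives Jul 8, 2027, which is the date termination becomes effective. Jul 8, 2027 is a Thursday and is not a listed holiday, so no roll-forward applies.

Jul 8, 2027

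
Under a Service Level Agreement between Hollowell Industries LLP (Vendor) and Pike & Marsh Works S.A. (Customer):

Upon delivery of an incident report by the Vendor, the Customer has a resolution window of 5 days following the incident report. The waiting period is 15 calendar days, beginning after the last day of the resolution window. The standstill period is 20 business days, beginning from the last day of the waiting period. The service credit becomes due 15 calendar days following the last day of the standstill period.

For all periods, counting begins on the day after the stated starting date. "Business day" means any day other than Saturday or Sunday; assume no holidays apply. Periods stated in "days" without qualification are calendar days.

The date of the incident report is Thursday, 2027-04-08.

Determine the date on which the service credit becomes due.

2027-06-10

The last day of the resolution window: 2027-04-08 + 5 days = 2027-04-13.
The last day of the waiting period: 15 calendar days after 2027-04-13 is 2027-04-28.
From Wednesday, 2027-04-28, 20 business days (Apr 29, Apr 30, May 3, May 4, …, May 24, May 25, May 26, skipping weekends) brings us to Wednesday, 2027-05-26, which is the last day of the standstill period.
The date on which the service credit becomes due: 15 calendar days after 2027-05-26 is 2027-06-10.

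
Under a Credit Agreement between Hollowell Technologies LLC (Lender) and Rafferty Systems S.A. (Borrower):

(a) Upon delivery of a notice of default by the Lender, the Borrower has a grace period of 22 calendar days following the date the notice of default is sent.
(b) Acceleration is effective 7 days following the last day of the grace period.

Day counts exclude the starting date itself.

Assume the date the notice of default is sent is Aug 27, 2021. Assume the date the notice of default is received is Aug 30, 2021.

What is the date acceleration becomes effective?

Sep 25, 2021

The last day of the grace period: Aug 27, 2021 + 22 days = Sep 18, 2021.
The date acceleration becomes effective: 7 calendar days after Sep 18, 2021 is Sep 25, 2021.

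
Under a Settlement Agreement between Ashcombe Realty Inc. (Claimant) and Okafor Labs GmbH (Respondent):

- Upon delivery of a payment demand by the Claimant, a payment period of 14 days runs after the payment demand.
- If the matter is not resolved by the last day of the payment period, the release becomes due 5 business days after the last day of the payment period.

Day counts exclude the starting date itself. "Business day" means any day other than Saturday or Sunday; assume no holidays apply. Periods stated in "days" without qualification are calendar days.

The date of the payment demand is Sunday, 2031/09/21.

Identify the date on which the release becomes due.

The last day of the payment period: 14 calendar days after 2031/09/21 is 2031/10/05.
The date on which the release becomes due: counting 5 business days from Sunday, 2031/10/05 (Oct 6, Oct 7, Oct 8, Oct 9, Oct 10, skipping weekends) reaches Friday, 2031/10/10.

2031/10/10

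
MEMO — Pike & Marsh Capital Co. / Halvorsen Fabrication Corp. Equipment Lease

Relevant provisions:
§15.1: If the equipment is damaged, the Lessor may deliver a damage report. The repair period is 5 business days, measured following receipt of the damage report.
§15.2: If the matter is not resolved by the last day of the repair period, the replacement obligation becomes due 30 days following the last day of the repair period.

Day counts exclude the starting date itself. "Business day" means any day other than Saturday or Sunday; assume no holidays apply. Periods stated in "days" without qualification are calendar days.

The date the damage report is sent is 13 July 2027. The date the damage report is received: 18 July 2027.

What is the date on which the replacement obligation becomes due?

22 August 2027

The last day of the repair period: counting 5 business days from Sunday, 18 July 2027 (Jul 19, Jul 20, Jul 21, Jul 22, Jul 23, skipping weekends) reaches Friday, 23 July 2027.
The date on which the replacement obligation becomes due: 30 calendar days after 23 July 2027 is 22 August 2027.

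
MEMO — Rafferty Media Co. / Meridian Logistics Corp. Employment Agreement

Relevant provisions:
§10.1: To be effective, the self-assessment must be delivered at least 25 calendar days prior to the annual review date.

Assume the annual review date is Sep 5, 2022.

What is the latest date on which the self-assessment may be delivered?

Sep 5, 2022 minus 25 days is Aug 11, 2022.

Aug 11, 2022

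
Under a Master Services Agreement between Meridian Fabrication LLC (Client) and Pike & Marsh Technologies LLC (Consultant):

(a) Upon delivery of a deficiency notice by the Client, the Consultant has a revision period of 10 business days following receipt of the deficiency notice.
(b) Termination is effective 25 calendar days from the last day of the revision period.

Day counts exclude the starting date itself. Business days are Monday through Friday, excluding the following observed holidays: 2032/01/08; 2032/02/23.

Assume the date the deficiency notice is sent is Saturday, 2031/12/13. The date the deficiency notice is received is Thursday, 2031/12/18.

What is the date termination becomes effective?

The last day of the revision period: counting 10 business days from Thursday, 2031/12/18 (Dec 19, Dec 22, Dec 23, Dec 24, Dec 25, Dec 26, Dec 29, Dec 30, Dec 31, Jan 1, skipping weekends) reaches Thursday, 2032/01/01.
The date termination becomes effective: 25 calendar days after 2032/01/01 is 2032/01/26.

2032/01/26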